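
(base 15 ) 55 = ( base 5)310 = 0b1010000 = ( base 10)80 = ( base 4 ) 1100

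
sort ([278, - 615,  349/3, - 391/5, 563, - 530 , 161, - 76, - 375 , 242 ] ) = [-615, - 530, - 375, - 391/5 , - 76,349/3, 161,242 , 278 , 563 ]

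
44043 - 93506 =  - 49463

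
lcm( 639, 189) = 13419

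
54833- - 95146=149979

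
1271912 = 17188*74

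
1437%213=159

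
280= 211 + 69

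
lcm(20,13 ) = 260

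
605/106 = 5 + 75/106 =5.71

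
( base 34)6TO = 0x1f0a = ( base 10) 7946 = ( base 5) 223241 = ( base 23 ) f0b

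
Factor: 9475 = 5^2 *379^1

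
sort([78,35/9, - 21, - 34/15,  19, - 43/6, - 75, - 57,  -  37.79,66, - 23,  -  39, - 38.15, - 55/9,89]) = [ - 75  , - 57, - 39, - 38.15,-37.79,-23, - 21, - 43/6, - 55/9 ,-34/15, 35/9 , 19,66, 78, 89 ]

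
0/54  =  0 = 0.00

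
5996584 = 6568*913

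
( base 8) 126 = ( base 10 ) 86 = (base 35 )2G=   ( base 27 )35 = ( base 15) 5B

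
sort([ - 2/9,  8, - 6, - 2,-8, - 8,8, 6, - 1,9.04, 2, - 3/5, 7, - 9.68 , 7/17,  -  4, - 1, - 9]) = [ - 9.68, - 9, - 8  ,-8, - 6,  -  4, - 2 , - 1, - 1, - 3/5, - 2/9,7/17, 2,6,7  ,  8, 8, 9.04]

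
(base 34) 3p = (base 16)7F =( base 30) 47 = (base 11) 106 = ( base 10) 127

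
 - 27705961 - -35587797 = 7881836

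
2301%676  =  273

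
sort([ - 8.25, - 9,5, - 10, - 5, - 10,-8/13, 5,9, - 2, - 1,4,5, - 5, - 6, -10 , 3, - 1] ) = [ - 10, - 10 , - 10, - 9, - 8.25, - 6,  -  5, - 5,-2, - 1,-1, -8/13,3 , 4, 5, 5, 5, 9 ]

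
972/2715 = 324/905 = 0.36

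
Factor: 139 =139^1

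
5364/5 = 1072+4/5 = 1072.80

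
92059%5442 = 4987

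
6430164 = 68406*94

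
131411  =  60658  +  70753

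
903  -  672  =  231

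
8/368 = 1/46 = 0.02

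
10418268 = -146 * ( - 71358 ) 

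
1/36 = 1/36 = 0.03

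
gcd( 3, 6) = 3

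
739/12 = 739/12= 61.58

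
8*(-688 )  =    -  5504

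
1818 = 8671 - 6853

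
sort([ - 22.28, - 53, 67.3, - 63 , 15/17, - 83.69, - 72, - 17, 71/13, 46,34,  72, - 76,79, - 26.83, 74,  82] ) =[ - 83.69,-76, - 72, - 63, - 53, - 26.83, - 22.28, - 17 , 15/17 , 71/13,  34 , 46,67.3,72,74,79, 82]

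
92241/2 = 92241/2 = 46120.50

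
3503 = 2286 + 1217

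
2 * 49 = 98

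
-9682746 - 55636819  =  - 65319565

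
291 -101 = 190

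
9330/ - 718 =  - 13+ 2/359 = -12.99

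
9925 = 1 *9925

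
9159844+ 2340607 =11500451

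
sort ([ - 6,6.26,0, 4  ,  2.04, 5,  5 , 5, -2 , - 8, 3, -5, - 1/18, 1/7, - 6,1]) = [ - 8, - 6, -6,-5, - 2, -1/18, 0,1/7,1, 2.04,3,  4,  5,  5, 5, 6.26]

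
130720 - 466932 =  - 336212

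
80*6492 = 519360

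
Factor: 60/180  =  3^( - 1)  =  1/3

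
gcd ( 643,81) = 1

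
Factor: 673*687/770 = 462351/770  =  2^(-1 )*3^1*5^( - 1) * 7^(  -  1)* 11^ ( - 1 )  *  229^1 * 673^1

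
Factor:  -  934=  -2^1*467^1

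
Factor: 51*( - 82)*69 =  -2^1 *3^2*17^1 * 23^1 * 41^1 = - 288558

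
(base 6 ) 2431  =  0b1001010011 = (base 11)4A1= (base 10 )595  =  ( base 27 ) M1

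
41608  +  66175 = 107783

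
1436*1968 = 2826048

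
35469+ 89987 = 125456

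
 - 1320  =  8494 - 9814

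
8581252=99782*86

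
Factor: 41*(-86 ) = -3526 = - 2^1 *41^1*43^1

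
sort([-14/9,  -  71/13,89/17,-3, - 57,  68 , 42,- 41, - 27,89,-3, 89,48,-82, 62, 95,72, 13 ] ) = [ - 82 , - 57, - 41,-27,  -  71/13,-3,-3, - 14/9  ,  89/17,  13,42,48, 62, 68,72, 89,89, 95 ] 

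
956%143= 98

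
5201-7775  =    -  2574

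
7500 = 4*1875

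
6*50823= 304938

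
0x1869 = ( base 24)ak9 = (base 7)24135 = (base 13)2AC9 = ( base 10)6249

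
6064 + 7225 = 13289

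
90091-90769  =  -678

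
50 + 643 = 693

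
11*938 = 10318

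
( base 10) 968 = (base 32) U8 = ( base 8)1710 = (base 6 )4252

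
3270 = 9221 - 5951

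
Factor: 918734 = 2^1*149^1*3083^1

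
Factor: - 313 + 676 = 3^1*11^2 = 363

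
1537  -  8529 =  - 6992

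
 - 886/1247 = -886/1247  =  - 0.71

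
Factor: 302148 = 2^2*3^2*7^1*11^1 * 109^1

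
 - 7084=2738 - 9822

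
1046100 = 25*41844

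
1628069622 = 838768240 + 789301382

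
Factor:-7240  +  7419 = 179 = 179^1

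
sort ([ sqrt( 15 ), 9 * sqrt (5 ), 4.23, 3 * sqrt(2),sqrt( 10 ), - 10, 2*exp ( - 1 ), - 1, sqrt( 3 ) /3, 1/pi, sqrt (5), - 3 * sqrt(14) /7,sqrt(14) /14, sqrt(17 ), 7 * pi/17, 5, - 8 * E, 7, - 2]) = [- 8*E, - 10, - 2, - 3 * sqrt( 14 ) /7,  -  1,sqrt(14)/14,1/pi,  sqrt(3)/3,  2*exp (-1) , 7*pi/17, sqrt ( 5), sqrt( 10 ),sqrt ( 15),  sqrt( 17), 4.23, 3 * sqrt( 2 ),5,7,  9*sqrt (5) ]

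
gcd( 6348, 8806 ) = 2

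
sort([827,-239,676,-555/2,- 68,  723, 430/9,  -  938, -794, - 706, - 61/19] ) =[-938, - 794, - 706, - 555/2,-239,  -  68,-61/19,430/9  ,  676,723, 827]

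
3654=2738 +916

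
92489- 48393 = 44096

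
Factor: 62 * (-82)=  - 5084 =- 2^2*31^1 * 41^1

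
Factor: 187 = 11^1 * 17^1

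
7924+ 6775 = 14699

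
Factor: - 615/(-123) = 5^1 = 5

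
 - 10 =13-23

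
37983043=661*57463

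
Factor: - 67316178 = - 2^1*3^1*41^1 * 273643^1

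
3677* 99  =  364023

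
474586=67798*7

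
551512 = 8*68939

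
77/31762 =77/31762 = 0.00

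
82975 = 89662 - 6687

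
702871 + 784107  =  1486978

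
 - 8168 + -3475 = -11643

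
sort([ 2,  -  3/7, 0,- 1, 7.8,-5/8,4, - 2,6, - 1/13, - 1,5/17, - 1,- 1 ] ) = [-2,-1, - 1, -1, - 1,-5/8, - 3/7,-1/13 , 0, 5/17,2 , 4,6, 7.8 ] 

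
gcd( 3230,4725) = 5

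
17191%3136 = 1511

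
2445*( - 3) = -7335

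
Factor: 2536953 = 3^1 * 571^1*1481^1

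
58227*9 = 524043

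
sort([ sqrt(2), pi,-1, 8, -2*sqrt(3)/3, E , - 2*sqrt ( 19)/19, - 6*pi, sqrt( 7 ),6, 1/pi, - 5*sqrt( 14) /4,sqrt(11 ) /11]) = [-6*pi,-5*sqrt( 14)/4, - 2*sqrt(3)/3,  -  1 , - 2*sqrt ( 19) /19, sqrt(11 )/11, 1/pi,  sqrt(2), sqrt( 7), E, pi, 6, 8]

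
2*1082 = 2164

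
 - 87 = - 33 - 54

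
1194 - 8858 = -7664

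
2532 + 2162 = 4694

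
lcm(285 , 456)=2280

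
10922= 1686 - -9236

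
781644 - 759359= 22285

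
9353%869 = 663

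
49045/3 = 16348 +1/3 = 16348.33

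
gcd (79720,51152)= 8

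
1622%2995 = 1622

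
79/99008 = 79/99008  =  0.00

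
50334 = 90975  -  40641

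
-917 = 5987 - 6904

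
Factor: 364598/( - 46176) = - 379/48 = -2^( - 4 )*3^( - 1)*379^1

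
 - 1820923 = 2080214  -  3901137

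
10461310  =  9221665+1239645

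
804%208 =180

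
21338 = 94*227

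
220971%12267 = 165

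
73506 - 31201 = 42305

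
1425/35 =40 + 5/7 = 40.71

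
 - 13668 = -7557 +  - 6111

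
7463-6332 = 1131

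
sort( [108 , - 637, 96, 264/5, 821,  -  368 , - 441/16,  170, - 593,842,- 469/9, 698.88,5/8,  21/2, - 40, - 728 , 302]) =[ - 728 , - 637, - 593, - 368, - 469/9, - 40, - 441/16,5/8, 21/2,  264/5,96,108,170 , 302,  698.88,821, 842 ]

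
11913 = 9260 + 2653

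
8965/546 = 8965/546 = 16.42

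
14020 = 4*3505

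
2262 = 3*754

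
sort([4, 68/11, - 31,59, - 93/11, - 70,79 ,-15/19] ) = [ - 70 , - 31, - 93/11, - 15/19,  4,68/11,  59,79 ] 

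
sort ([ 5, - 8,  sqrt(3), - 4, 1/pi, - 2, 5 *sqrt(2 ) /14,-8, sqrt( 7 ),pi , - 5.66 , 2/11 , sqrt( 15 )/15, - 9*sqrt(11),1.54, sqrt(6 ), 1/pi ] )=[ - 9*sqrt(11), - 8, - 8, - 5.66, - 4, - 2 , 2/11,sqrt( 15)/15, 1/pi,1/pi,5*sqrt( 2)/14, 1.54, sqrt(3), sqrt( 6) , sqrt( 7 ), pi , 5 ]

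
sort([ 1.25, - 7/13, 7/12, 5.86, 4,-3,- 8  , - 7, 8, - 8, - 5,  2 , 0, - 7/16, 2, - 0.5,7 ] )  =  [ -8, - 8, - 7, - 5,-3,-7/13, - 0.5, - 7/16, 0,7/12, 1.25, 2, 2,4,5.86, 7,8 ]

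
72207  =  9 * 8023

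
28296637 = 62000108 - 33703471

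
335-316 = 19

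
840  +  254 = 1094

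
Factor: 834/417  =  2=2^1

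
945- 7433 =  - 6488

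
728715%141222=22605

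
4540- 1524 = 3016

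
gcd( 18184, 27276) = 9092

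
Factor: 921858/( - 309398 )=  - 460929/154699 = -  3^1*7^1  *  47^1*467^1*154699^(-1 )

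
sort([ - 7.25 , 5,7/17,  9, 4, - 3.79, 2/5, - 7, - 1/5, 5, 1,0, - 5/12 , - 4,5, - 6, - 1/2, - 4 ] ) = [ - 7.25, - 7,-6, - 4, - 4, - 3.79,  -  1/2 , - 5/12,-1/5,0,2/5, 7/17,1,4, 5,5, 5, 9 ] 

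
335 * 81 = 27135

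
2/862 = 1/431 = 0.00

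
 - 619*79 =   -  48901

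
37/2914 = 37/2914 =0.01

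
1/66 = 1/66= 0.02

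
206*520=107120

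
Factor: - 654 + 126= - 528 = - 2^4*3^1*11^1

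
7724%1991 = 1751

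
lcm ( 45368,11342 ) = 45368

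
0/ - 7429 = 0/1 = - 0.00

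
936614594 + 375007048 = 1311621642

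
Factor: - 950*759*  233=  - 2^1*3^1*5^2 * 11^1*19^1*23^1*233^1  =  - 168004650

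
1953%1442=511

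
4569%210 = 159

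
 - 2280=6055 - 8335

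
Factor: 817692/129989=2^2*3^1*43^( - 1 )*3023^ ( - 1)*68141^1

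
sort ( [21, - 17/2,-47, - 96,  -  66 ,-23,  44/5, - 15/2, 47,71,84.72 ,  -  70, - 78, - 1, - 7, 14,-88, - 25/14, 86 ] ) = [ - 96, - 88, - 78 , - 70, - 66 , - 47,- 23,-17/2,-15/2, - 7,  -  25/14, - 1,44/5, 14, 21, 47,71, 84.72 , 86] 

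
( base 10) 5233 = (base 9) 7154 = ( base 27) 74m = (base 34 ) 4hv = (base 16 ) 1471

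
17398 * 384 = 6680832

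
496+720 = 1216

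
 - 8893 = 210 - 9103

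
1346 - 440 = 906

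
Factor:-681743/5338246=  - 2^( - 1) * 23^1 * 29641^1 * 2669123^( - 1 ) 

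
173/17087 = 173/17087 = 0.01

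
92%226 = 92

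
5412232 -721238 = 4690994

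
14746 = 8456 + 6290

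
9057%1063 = 553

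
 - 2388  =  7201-9589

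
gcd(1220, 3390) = 10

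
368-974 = -606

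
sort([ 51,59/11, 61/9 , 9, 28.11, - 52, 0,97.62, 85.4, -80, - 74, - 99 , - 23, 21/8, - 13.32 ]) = [ - 99, - 80, - 74, - 52, - 23, - 13.32,0,21/8,  59/11,61/9, 9, 28.11, 51, 85.4, 97.62 ] 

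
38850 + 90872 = 129722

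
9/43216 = 9/43216 = 0.00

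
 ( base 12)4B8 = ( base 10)716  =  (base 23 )183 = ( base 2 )1011001100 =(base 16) 2CC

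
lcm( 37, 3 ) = 111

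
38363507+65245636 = 103609143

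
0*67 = 0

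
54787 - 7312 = 47475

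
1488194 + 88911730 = 90399924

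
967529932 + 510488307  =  1478018239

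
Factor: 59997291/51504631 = 3^1*1277^1*15661^1*51504631^( - 1 )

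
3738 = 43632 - 39894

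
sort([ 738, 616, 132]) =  [132, 616, 738]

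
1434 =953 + 481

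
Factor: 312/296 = 39/37 = 3^1 * 13^1 * 37^(-1) 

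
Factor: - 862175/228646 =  - 2^(-1 ) * 5^2*11^( - 1) * 19^( - 1) * 547^( - 1) * 34487^1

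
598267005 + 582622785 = 1180889790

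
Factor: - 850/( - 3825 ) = 2^1 *3^( - 2 ) = 2/9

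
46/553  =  46/553 = 0.08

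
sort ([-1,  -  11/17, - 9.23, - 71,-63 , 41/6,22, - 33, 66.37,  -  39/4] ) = [ - 71,-63 ,-33, - 39/4 ,-9.23, - 1, -11/17 , 41/6,  22 , 66.37 ]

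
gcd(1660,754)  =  2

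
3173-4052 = -879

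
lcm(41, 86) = 3526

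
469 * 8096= 3797024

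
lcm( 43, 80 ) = 3440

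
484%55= 44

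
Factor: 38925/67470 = 2^(- 1 )*3^1*5^1*13^( - 1) = 15/26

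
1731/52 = 1731/52 = 33.29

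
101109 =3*33703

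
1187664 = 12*98972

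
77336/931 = 83 + 9/133 = 83.07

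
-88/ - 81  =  1 + 7/81 =1.09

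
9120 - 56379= - 47259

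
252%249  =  3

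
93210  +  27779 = 120989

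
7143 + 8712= 15855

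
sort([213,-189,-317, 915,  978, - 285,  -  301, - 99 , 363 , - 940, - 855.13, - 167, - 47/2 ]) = [ - 940 , - 855.13, -317,- 301,  -  285,-189, - 167 ,  -  99,-47/2, 213,363,915, 978 ]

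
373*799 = 298027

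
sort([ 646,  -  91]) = [ - 91,646 ]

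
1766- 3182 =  - 1416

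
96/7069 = 96/7069 = 0.01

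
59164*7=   414148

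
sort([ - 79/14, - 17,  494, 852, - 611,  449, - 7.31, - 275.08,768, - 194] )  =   [ - 611,- 275.08,- 194,  -  17 , - 7.31, - 79/14,449,494, 768,852] 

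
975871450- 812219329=163652121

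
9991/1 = 9991  =  9991.00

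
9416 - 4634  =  4782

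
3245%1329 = 587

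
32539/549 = 59 + 148/549=59.27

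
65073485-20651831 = 44421654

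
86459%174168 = 86459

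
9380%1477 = 518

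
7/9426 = 7/9426 = 0.00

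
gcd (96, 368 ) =16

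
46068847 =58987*781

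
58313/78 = 58313/78 = 747.60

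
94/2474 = 47/1237 = 0.04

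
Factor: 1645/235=7^1=7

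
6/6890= 3/3445  =  0.00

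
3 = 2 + 1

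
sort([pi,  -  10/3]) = [ - 10/3,pi]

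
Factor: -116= - 2^2*29^1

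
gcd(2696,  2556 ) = 4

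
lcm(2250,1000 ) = 9000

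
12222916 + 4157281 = 16380197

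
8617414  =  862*9997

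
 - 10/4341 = -10/4341 = -0.00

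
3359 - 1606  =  1753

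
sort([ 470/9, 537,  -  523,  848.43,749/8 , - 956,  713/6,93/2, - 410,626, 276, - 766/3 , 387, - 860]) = [ - 956 , - 860, - 523 , - 410  , - 766/3,93/2, 470/9,749/8,713/6 , 276, 387,537,  626,848.43]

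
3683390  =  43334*85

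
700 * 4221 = 2954700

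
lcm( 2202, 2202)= 2202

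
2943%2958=2943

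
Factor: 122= 2^1*61^1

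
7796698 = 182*42839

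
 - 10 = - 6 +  -4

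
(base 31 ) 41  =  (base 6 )325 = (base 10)125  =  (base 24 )55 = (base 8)175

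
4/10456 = 1/2614  =  0.00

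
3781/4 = 3781/4 = 945.25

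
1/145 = 1/145 = 0.01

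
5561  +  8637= 14198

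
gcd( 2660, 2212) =28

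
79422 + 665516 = 744938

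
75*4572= 342900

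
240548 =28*8591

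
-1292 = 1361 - 2653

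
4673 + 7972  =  12645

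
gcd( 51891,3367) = 7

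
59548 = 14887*4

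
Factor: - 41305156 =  - 2^2*463^1*22303^1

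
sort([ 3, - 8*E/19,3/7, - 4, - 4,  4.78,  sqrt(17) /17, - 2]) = [-4, - 4, - 2, - 8*E/19, sqrt(17) /17,3/7, 3,4.78]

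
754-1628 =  - 874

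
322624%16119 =244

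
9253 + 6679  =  15932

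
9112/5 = 9112/5 = 1822.40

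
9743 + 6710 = 16453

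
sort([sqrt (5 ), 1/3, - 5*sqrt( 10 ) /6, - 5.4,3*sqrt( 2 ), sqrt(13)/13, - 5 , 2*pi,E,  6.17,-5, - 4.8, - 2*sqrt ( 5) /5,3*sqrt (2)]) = [ - 5.4, - 5, - 5,-4.8,-5*sqrt(10 )/6,-2*sqrt( 5 )/5,sqrt( 13)/13, 1/3,sqrt ( 5 ),E,3*sqrt( 2), 3* sqrt( 2),6.17,2*pi]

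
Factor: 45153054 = 2^1*3^2 * 17^1 * 41^1 * 59^1*61^1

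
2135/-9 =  - 2135/9  =  -  237.22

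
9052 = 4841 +4211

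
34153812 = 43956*777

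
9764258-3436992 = 6327266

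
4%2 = 0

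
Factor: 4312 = 2^3*7^2*11^1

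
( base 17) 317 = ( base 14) 479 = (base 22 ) 1ib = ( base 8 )1573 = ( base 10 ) 891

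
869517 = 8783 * 99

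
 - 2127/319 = - 7+106/319  =  - 6.67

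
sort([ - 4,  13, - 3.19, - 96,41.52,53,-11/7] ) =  [ - 96 , - 4 , - 3.19, - 11/7, 13,41.52,53]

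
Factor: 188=2^2*47^1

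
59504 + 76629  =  136133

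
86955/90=966 +1/6 = 966.17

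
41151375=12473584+28677791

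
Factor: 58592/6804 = 2^3*3^( - 5 )*7^ ( - 1 )*1831^1 = 14648/1701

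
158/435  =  158/435=0.36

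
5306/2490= 2 + 163/1245 = 2.13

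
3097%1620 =1477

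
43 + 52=95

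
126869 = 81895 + 44974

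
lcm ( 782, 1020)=23460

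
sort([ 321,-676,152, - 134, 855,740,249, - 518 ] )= [ - 676, - 518,  -  134,  152,249,321,740,855] 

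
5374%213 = 49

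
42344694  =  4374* 9681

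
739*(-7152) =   -  5285328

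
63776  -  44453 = 19323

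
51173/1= 51173 = 51173.00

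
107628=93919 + 13709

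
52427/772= 67  +  703/772 = 67.91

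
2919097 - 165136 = 2753961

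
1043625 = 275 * 3795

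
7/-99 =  - 1 + 92/99 = - 0.07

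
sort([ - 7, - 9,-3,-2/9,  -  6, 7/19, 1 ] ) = [-9, - 7,- 6,-3, - 2/9,7/19,1] 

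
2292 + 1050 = 3342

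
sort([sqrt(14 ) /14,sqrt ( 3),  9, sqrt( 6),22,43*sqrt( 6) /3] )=[sqrt (14 )/14, sqrt( 3),sqrt( 6 ) , 9, 22,43 * sqrt( 6 )/3]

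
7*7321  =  51247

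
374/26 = 187/13 = 14.38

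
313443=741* 423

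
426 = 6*71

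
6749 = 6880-131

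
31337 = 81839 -50502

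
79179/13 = 79179/13  =  6090.69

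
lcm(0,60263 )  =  0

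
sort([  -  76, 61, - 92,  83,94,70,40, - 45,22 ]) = [ - 92, - 76 , - 45,22,40,  61,  70, 83,94 ]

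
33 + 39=72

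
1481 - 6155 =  - 4674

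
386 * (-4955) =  - 1912630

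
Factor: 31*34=1054= 2^1* 17^1*31^1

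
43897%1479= 1006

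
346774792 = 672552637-325777845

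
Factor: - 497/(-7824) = 2^( - 4 )*3^( - 1) * 7^1*71^1 * 163^( - 1) 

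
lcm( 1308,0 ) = 0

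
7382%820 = 2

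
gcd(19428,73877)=1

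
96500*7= 675500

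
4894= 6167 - 1273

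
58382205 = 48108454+10273751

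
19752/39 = 6584/13 = 506.46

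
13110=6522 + 6588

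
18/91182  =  3/15197 = 0.00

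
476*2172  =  1033872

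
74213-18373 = 55840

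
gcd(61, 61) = 61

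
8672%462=356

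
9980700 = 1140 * 8755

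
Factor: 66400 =2^5*5^2*83^1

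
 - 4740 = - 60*79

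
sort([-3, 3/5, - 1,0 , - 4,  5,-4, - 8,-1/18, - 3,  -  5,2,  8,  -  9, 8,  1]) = [ - 9,  -  8,-5 ,  -  4, - 4 , - 3, - 3,-1, - 1/18, 0,  3/5,1,2,  5,8,8 ] 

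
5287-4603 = 684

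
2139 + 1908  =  4047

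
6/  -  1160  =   - 3/580 = - 0.01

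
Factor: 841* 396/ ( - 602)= -2^1*3^2*7^( - 1 ) *11^1*29^2*43^( - 1 ) =-166518/301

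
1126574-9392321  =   - 8265747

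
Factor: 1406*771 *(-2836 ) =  - 2^3*3^1 * 19^1*37^1 * 257^1*709^1=- 3074297736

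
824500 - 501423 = 323077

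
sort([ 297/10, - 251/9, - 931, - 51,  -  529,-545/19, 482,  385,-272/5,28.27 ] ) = [ -931,-529, - 272/5,- 51, - 545/19,-251/9,  28.27,297/10,385,482 ] 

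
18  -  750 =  - 732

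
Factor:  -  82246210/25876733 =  - 2^1*5^1 * 613^1*2131^( - 1)*12143^(- 1)*13417^1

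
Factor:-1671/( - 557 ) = 3= 3^1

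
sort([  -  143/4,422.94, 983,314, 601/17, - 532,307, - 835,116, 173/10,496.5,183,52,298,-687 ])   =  [ - 835, -687, - 532, - 143/4,173/10, 601/17 , 52,116,183,298, 307, 314, 422.94,496.5,  983]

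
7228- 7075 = 153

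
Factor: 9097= 11^1 * 827^1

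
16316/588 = 4079/147 = 27.75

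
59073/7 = 8439 = 8439.00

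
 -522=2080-2602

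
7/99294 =7/99294 = 0.00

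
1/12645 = 1/12645 = 0.00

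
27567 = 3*9189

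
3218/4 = 804 + 1/2 = 804.50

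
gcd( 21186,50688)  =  198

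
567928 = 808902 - 240974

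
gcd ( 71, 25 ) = 1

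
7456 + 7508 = 14964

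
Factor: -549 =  - 3^2 * 61^1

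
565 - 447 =118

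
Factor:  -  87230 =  - 2^1 * 5^1 * 11^1 *13^1*61^1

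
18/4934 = 9/2467 = 0.00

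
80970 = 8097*10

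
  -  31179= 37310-68489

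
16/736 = 1/46 = 0.02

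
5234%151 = 100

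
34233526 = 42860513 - 8626987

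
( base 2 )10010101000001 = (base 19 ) 177i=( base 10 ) 9537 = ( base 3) 111002020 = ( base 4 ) 2111001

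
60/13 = 4 + 8/13 = 4.62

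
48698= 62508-13810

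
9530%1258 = 724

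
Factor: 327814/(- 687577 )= -2^1*11^(  -  1) * 61^1*2687^1*62507^(- 1) 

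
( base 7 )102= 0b110011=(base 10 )51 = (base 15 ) 36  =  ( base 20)2B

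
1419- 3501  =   - 2082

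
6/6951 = 2/2317 = 0.00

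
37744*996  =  37593024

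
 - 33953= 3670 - 37623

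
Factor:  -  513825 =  - 3^1*5^2*13^1 * 17^1*31^1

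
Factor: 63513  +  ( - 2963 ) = 60550= 2^1*5^2*7^1*173^1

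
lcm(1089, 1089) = 1089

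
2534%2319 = 215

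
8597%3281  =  2035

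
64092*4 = 256368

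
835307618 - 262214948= 573092670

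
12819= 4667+8152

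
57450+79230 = 136680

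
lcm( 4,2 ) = 4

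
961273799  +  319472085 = 1280745884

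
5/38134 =5/38134 =0.00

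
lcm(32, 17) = 544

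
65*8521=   553865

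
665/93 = 7 + 14/93 = 7.15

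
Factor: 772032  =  2^6* 3^1*4021^1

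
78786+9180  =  87966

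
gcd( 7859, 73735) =1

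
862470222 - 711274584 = 151195638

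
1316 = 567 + 749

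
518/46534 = 259/23267 = 0.01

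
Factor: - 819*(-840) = 687960 = 2^3*3^3*5^1*7^2*13^1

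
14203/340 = 14203/340 = 41.77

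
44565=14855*3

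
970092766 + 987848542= 1957941308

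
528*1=528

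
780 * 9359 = 7300020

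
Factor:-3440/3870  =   - 2^3*3^(-2) = -8/9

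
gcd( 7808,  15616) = 7808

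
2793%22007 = 2793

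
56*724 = 40544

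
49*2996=146804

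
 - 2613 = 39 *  ( - 67)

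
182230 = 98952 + 83278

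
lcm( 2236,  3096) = 40248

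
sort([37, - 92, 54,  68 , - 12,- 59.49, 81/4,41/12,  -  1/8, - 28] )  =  [ - 92, - 59.49,-28,-12, - 1/8, 41/12,81/4,37,54, 68 ]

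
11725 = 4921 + 6804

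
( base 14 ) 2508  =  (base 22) d88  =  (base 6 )45552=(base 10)6476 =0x194C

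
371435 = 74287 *5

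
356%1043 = 356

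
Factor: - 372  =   - 2^2 *3^1*31^1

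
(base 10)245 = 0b11110101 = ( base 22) b3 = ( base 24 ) A5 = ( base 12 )185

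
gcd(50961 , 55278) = 3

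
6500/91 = 71 + 3/7 = 71.43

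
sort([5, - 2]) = [-2, 5] 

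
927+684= 1611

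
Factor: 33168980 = 2^2 * 5^1*13^1*193^1*661^1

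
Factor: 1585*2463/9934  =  2^ (-1 )*3^1*5^1*317^1*821^1*4967^(  -  1) = 3903855/9934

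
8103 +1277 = 9380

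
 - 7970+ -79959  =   - 87929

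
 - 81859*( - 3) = 245577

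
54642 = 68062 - 13420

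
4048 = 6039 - 1991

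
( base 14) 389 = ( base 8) 1305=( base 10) 709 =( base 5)10314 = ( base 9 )867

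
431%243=188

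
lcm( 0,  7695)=0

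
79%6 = 1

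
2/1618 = 1/809 = 0.00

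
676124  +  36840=712964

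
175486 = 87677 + 87809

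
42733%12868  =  4129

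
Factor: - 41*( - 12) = 492 = 2^2 *3^1*41^1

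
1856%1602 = 254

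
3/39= 1/13  =  0.08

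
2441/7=348 + 5/7   =  348.71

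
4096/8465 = 4096/8465 = 0.48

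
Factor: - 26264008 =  - 2^3*3283001^1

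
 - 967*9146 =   -  8844182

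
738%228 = 54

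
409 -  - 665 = 1074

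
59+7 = 66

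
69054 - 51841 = 17213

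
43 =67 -24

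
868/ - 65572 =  -1+16176/16393 = - 0.01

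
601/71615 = 601/71615= 0.01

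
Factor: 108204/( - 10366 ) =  - 762/73 = - 2^1*3^1*73^( - 1) * 127^1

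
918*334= 306612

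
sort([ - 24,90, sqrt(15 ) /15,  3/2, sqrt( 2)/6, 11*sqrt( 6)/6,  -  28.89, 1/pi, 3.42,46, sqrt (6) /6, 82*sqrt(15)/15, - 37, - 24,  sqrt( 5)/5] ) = [ - 37 , - 28.89,  -  24,  -  24,sqrt( 2)/6,sqrt(15)/15, 1/pi, sqrt ( 6 )/6,sqrt( 5)/5, 3/2,  3.42,11*sqrt( 6)/6, 82  *sqrt ( 15)/15, 46,90 ]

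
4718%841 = 513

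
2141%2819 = 2141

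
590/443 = 590/443=1.33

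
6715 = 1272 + 5443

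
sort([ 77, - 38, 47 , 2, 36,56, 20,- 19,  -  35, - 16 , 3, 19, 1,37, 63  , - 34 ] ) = [  -  38, - 35,  -  34 , - 19, - 16, 1,2, 3, 19 , 20,  36,37,47,56,63,  77 ] 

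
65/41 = 65/41= 1.59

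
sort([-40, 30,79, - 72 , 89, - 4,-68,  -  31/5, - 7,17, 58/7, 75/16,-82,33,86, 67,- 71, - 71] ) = [-82, - 72,  -  71,  -  71,- 68, - 40,-7, - 31/5, - 4,75/16, 58/7, 17,30, 33, 67,79 , 86,89] 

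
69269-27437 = 41832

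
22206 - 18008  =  4198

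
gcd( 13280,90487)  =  1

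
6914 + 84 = 6998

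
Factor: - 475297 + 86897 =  - 2^4*5^2* 971^1 = -388400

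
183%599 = 183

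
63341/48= 1319 + 29/48 = 1319.60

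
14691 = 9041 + 5650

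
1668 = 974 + 694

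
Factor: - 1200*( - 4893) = 5871600 =2^4*3^2 * 5^2*7^1*233^1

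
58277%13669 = 3601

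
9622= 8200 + 1422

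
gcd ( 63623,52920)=7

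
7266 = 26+7240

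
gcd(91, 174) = 1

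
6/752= 3/376 = 0.01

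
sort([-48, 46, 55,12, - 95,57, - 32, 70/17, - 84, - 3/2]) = [ - 95 , -84 , - 48 , - 32 ,-3/2,70/17 , 12,46, 55, 57] 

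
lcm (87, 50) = 4350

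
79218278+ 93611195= 172829473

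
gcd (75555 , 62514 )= 207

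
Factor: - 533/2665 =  - 1/5 = - 5^(-1) 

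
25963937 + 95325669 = 121289606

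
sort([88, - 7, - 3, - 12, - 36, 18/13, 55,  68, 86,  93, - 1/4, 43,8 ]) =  [ - 36,-12,  -  7,-3, -1/4,18/13 , 8,43 , 55,68, 86, 88, 93 ]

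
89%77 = 12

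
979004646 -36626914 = 942377732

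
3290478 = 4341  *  758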